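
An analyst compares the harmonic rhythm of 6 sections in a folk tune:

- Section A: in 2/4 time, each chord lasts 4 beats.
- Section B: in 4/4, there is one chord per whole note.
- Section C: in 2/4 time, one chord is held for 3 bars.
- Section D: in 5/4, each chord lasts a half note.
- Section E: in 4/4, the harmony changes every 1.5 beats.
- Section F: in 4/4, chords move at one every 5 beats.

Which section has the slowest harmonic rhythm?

A: 2/4 = 0.5 chords/bar.
B: 4/4 = 1 chord/bar.
C: 2/6 = 1/3 chords/bar.
D: 5/2 = 2.5 chords/bar.
E: 4/1.5 = 8/3 chords/bar.
F: 4/5 = 0.8 chords/bar.
Slowest is C at 1/3 chords/bar.

Section C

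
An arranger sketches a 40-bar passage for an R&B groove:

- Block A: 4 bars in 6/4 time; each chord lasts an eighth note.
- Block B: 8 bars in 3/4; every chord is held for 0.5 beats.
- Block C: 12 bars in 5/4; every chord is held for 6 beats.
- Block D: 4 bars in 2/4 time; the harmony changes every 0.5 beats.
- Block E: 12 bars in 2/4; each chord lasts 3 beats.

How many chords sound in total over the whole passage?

130 chords

A has 24 beats and chords last 0.5 each, so 48 chords.
B has 24 beats and chords last 0.5 each, so 48 chords.
C has 60 beats and chords last 6 each, so 10 chords.
D has 8 beats and chords last 0.5 each, so 16 chords.
E has 24 beats and chords last 3 each, so 8 chords.
Total: 48 + 48 + 10 + 16 + 8 = 130.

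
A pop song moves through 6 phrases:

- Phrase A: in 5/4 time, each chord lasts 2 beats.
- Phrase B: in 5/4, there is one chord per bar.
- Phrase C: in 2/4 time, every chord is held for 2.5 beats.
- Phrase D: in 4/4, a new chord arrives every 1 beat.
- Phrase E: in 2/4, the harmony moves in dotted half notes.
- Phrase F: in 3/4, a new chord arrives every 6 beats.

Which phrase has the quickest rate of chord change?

A: each chord is 2 beats in 5/4, so 2.5 per bar.
B: each chord is 5 beats in 5/4, so 1 per bar.
C: each chord is 2.5 beats in 2/4, so 0.8 per bar.
D: each chord is 1 beat in 4/4, so 4 per bar.
E: each chord is 3 beats in 2/4, so 2/3 per bar.
F: each chord is 6 beats in 3/4, so 0.5 per bar.
Fastest is D at 4 chords/bar.

Phrase D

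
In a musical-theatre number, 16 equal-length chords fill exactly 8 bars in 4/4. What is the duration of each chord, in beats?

8 bars × 4 beats/bar = 32 beats total.
32 beats ÷ 16 chords = 2 beats per chord.
(That is a half note.)

2 beats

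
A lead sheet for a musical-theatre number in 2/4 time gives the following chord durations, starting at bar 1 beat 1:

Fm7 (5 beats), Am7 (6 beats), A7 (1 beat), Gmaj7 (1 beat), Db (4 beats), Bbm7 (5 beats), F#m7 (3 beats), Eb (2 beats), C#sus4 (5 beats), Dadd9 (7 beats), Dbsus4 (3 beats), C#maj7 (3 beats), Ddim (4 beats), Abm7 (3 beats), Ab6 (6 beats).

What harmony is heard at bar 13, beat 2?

Beat 2 of bar 13 is beat (13−1)×2 + 2 = 26 overall.
Running totals: Fm7 ends at 5, Am7 ends at 11, A7 ends at 12, Gmaj7 ends at 13, Db ends at 17, Bbm7 ends at 22, F#m7 ends at 25, Eb ends at 27.
Beat 26 falls within Eb.

Eb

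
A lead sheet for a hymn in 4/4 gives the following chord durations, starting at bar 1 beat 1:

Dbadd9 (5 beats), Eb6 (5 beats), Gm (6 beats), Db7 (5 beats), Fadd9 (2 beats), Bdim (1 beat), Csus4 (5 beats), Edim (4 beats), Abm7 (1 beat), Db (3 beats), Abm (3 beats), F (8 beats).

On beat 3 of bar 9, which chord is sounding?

Beat 3 of bar 9 is beat (9−1)×4 + 3 = 35 overall.
Running totals: Dbadd9 ends at 5, Eb6 ends at 10, Gm ends at 16, Db7 ends at 21, Fadd9 ends at 23, Bdim ends at 24, Csus4 ends at 29, Edim ends at 33, Abm7 ends at 34, Db ends at 37.
Beat 35 falls within Db.

Db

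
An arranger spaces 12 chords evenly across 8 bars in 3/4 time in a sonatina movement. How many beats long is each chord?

2 beats

8 bars × 3 beats/bar = 24 beats total.
24 beats ÷ 12 chords = 2 beats per chord.
(That is a half note.)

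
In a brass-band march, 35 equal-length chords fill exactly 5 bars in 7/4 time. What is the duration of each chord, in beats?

1 beat

5 bars × 7 beats/bar = 35 beats total.
35 beats ÷ 35 chords = 1 beats per chord.
(That is a quarter note.)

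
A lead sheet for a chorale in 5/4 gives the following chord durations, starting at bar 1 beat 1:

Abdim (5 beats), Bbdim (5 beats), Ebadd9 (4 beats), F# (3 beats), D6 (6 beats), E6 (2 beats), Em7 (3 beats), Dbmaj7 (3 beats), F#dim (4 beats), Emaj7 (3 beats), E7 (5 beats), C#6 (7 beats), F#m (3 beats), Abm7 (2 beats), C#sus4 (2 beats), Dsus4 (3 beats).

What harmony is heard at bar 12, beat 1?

C#sus4

Beat 1 of bar 12 is beat (12−1)×5 + 1 = 56 overall.
Running totals: Abdim ends at 5, Bbdim ends at 10, Ebadd9 ends at 14, F# ends at 17, D6 ends at 23, E6 ends at 25, Em7 ends at 28, Dbmaj7 ends at 31, F#dim ends at 35, Emaj7 ends at 38, E7 ends at 43, C#6 ends at 50, F#m ends at 53, Abm7 ends at 55, C#sus4 ends at 57.
Beat 56 falls within C#sus4.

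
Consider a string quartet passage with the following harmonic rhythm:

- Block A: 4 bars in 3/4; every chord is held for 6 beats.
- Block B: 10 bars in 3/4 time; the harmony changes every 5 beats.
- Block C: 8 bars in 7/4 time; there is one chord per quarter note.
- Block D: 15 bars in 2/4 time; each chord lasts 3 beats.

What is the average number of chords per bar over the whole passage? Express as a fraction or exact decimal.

2 chords per bar

A: 4 bars of 3 beats is 12 beats; at 6 beats each that's 2 chords.
B: 10 bars of 3 beats is 30 beats; at 5 beats each that's 6 chords.
C: 8 bars of 7 beats is 56 beats; at 1 beat each that's 56 chords.
D: 15 bars of 2 beats is 30 beats; at 3 beats each that's 10 chords.
Overall: 74 chords over 37 bars → 74/37 = 2 chords per bar.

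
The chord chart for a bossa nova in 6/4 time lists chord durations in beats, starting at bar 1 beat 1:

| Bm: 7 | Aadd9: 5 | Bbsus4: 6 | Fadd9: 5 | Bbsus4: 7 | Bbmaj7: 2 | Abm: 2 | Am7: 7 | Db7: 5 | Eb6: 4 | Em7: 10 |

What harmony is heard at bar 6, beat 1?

Beat 1 of bar 6 is beat (6−1)×6 + 1 = 31 overall.
Running totals: Bm ends at 7, Aadd9 ends at 12, Bbsus4 ends at 18, Fadd9 ends at 23, Bbsus4 ends at 30, Bbmaj7 ends at 32.
Beat 31 falls within Bbmaj7.

Bbmaj7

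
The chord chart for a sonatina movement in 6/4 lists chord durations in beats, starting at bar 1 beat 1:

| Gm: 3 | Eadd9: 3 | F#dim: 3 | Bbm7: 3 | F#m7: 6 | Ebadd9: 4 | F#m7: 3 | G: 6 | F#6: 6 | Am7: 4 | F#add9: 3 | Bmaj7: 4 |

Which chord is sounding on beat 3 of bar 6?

F#6

Beat 3 of bar 6 is beat (6−1)×6 + 3 = 33 overall.
Running totals: Gm ends at 3, Eadd9 ends at 6, F#dim ends at 9, Bbm7 ends at 12, F#m7 ends at 18, Ebadd9 ends at 22, F#m7 ends at 25, G ends at 31, F#6 ends at 37.
Beat 33 falls within F#6.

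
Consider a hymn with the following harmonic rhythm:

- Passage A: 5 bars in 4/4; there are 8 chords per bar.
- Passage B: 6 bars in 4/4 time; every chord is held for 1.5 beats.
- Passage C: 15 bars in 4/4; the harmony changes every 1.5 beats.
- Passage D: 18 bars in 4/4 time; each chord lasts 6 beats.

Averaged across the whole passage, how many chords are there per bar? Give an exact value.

27/11 chords per bar

A: 5 bars of 4 beats is 20 beats; at 0.5 beats each that's 40 chords.
B: 6 bars of 4 beats is 24 beats; at 1.5 beats each that's 16 chords.
C: 15 bars of 4 beats is 60 beats; at 1.5 beats each that's 40 chords.
D: 18 bars of 4 beats is 72 beats; at 6 beats each that's 12 chords.
Overall: 108 chords over 44 bars → 108/44 = 27/11 chords per bar.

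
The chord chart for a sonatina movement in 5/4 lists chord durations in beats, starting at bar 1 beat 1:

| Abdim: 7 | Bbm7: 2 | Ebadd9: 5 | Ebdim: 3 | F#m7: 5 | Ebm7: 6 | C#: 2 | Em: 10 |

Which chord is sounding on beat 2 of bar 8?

Beat 2 of bar 8 is beat (8−1)×5 + 2 = 37 overall.
Running totals: Abdim ends at 7, Bbm7 ends at 9, Ebadd9 ends at 14, Ebdim ends at 17, F#m7 ends at 22, Ebm7 ends at 28, C# ends at 30, Em ends at 40.
Beat 37 falls within Em.

Em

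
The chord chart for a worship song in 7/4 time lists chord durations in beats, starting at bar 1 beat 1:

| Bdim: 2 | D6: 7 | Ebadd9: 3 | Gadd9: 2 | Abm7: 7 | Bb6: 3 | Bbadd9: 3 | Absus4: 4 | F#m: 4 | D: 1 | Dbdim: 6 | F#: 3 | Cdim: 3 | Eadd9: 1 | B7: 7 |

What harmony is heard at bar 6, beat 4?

Dbdim

Beat 4 of bar 6 is beat (6−1)×7 + 4 = 39 overall.
Running totals: Bdim ends at 2, D6 ends at 9, Ebadd9 ends at 12, Gadd9 ends at 14, Abm7 ends at 21, Bb6 ends at 24, Bbadd9 ends at 27, Absus4 ends at 31, F#m ends at 35, D ends at 36, Dbdim ends at 42.
Beat 39 falls within Dbdim.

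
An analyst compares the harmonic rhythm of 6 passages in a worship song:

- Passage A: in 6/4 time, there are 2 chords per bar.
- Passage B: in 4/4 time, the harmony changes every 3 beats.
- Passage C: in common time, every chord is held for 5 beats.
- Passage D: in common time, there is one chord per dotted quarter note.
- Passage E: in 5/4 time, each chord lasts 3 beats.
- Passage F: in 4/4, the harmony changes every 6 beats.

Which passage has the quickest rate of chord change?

A: 6/3 = 2 chords/bar.
B: 4/3 = 4/3 chords/bar.
C: 4/5 = 0.8 chords/bar.
D: 4/1.5 = 8/3 chords/bar.
E: 5/3 = 5/3 chords/bar.
F: 4/6 = 2/3 chords/bar.
Fastest is D at 8/3 chords/bar.

Passage D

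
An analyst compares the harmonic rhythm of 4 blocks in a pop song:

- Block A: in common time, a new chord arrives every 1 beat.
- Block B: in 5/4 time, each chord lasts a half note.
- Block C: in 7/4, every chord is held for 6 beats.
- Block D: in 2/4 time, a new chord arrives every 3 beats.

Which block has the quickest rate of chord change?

Block A

A: each chord is 1 beat in 4/4, so 4 per bar.
B: each chord is 2 beats in 5/4, so 2.5 per bar.
C: each chord is 6 beats in 7/4, so 7/6 per bar.
D: each chord is 3 beats in 2/4, so 2/3 per bar.
Fastest is A at 4 chords/bar.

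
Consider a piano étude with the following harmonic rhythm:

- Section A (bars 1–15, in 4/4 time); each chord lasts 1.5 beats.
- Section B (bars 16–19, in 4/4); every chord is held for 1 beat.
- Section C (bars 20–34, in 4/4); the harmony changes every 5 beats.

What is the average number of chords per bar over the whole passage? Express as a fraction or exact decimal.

2 chords per bar

A: 15 × 4 = 60 beats ÷ 1.5 = 40 chords.
B: 4 × 4 = 16 beats ÷ 1 = 16 chords.
C: 15 × 4 = 60 beats ÷ 5 = 12 chords.
Overall: 68 chords over 34 bars → 68/34 = 2 chords per bar.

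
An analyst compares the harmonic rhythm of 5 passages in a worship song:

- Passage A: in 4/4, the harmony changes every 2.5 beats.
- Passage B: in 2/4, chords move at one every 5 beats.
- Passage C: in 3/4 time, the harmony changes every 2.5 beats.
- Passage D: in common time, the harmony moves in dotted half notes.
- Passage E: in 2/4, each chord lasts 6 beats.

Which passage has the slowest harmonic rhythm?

A: 4 beats/bar ÷ 2.5 beats/chord = 1.6 chords/bar.
B: 2 beats/bar ÷ 5 beats/chord = 0.4 chords/bar.
C: 3 beats/bar ÷ 2.5 beats/chord = 1.2 chords/bar.
D: 4 beats/bar ÷ 3 beats/chord = 4/3 chords/bar.
E: 2 beats/bar ÷ 6 beats/chord = 1/3 chords/bar.
Slowest is E at 1/3 chords/bar.

Passage E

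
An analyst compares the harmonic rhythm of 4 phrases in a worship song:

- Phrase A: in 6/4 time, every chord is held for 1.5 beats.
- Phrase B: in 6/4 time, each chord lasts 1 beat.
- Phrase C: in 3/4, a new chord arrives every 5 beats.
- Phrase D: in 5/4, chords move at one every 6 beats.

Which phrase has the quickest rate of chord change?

A: 6/1.5 = 4 chords/bar.
B: 6/1 = 6 chords/bar.
C: 3/5 = 0.6 chords/bar.
D: 5/6 = 5/6 chords/bar.
Fastest is B at 6 chords/bar.

Phrase B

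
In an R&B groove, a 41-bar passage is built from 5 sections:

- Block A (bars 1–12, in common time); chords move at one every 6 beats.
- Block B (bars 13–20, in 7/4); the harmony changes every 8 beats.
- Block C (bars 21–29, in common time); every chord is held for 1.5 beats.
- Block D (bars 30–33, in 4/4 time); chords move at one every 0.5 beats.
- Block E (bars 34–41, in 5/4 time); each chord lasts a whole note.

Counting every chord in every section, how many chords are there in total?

81 chords

A has 48 beats and chords last 6 each, so 8 chords.
B has 56 beats and chords last 8 each, so 7 chords.
C has 36 beats and chords last 1.5 each, so 24 chords.
D has 16 beats and chords last 0.5 each, so 32 chords.
E has 40 beats and chords last 4 each, so 10 chords.
Total: 8 + 7 + 24 + 32 + 10 = 81.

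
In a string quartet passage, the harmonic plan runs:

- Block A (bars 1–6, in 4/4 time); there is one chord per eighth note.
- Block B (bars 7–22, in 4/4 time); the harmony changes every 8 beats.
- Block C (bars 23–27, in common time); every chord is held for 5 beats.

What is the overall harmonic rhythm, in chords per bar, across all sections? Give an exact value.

A: 6 × 4 = 24 beats ÷ 0.5 = 48 chords.
B: 16 × 4 = 64 beats ÷ 8 = 8 chords.
C: 5 × 4 = 20 beats ÷ 5 = 4 chords.
Overall: 60 chords over 27 bars → 60/27 = 20/9 chords per bar.

20/9 chords per bar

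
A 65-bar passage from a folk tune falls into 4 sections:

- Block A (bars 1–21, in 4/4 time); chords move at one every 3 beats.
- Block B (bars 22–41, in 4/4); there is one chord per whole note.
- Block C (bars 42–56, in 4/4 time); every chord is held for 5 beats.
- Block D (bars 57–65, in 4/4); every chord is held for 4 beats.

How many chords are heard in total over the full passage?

69 chords

A: 21·4 = 84 beats, 84/3 = 28 chords.
B: 20·4 = 80 beats, 80/4 = 20 chords.
C: 15·4 = 60 beats, 60/5 = 12 chords.
D: 9·4 = 36 beats, 36/4 = 9 chords.
Total: 28 + 20 + 12 + 9 = 69.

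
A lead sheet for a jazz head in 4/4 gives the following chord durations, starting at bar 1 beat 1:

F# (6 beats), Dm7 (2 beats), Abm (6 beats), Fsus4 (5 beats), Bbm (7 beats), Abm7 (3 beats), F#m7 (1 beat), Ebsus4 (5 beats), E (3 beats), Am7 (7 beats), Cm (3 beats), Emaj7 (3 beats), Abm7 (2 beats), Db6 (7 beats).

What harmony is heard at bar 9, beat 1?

Beat 1 of bar 9 is beat (9−1)×4 + 1 = 33 overall.
Running totals: F# ends at 6, Dm7 ends at 8, Abm ends at 14, Fsus4 ends at 19, Bbm ends at 26, Abm7 ends at 29, F#m7 ends at 30, Ebsus4 ends at 35.
Beat 33 falls within Ebsus4.

Ebsus4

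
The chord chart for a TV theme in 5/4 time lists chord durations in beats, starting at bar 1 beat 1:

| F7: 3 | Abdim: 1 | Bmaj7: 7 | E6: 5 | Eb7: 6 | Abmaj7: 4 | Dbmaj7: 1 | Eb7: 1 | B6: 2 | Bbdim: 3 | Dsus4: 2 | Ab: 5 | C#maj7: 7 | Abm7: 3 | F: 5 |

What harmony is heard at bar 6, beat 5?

Beat 5 of bar 6 is beat (6−1)×5 + 5 = 30 overall.
Running totals: F7 ends at 3, Abdim ends at 4, Bmaj7 ends at 11, E6 ends at 16, Eb7 ends at 22, Abmaj7 ends at 26, Dbmaj7 ends at 27, Eb7 ends at 28, B6 ends at 30.
Beat 30 falls within B6.

B6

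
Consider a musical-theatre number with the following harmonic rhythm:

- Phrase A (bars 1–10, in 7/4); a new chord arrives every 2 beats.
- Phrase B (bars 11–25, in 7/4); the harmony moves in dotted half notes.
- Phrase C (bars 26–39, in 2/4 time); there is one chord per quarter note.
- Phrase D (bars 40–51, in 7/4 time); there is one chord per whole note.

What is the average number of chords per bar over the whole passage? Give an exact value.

7/3 chords per bar

A: 10 bars of 7 beats is 70 beats; at 2 beats each that's 35 chords.
B: 15 bars of 7 beats is 105 beats; at 3 beats each that's 35 chords.
C: 14 bars of 2 beats is 28 beats; at 1 beat each that's 28 chords.
D: 12 bars of 7 beats is 84 beats; at 4 beats each that's 21 chords.
Overall: 119 chords over 51 bars → 119/51 = 7/3 chords per bar.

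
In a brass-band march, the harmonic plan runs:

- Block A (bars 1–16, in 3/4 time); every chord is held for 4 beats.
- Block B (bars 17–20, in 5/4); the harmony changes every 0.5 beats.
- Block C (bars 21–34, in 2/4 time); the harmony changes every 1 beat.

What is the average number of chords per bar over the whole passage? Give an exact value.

A: 16 × 3 = 48 beats ÷ 4 = 12 chords.
B: 4 × 5 = 20 beats ÷ 0.5 = 40 chords.
C: 14 × 2 = 28 beats ÷ 1 = 28 chords.
Overall: 80 chords over 34 bars → 80/34 = 40/17 chords per bar.

40/17 chords per bar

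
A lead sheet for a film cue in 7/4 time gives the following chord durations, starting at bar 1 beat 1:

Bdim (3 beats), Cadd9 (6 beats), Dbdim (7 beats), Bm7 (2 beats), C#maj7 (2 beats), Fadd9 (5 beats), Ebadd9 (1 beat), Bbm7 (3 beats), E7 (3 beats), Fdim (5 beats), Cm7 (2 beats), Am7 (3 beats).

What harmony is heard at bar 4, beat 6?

Bbm7

Beat 6 of bar 4 is beat (4−1)×7 + 6 = 27 overall.
Running totals: Bdim ends at 3, Cadd9 ends at 9, Dbdim ends at 16, Bm7 ends at 18, C#maj7 ends at 20, Fadd9 ends at 25, Ebadd9 ends at 26, Bbm7 ends at 29.
Beat 27 falls within Bbm7.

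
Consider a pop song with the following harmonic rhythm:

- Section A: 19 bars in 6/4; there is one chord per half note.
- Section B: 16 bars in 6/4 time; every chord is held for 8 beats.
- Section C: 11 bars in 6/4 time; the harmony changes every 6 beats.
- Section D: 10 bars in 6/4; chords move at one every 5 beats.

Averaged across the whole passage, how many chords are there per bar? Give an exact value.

A: 19 × 6 = 114 beats ÷ 2 = 57 chords.
B: 16 × 6 = 96 beats ÷ 8 = 12 chords.
C: 11 × 6 = 66 beats ÷ 6 = 11 chords.
D: 10 × 6 = 60 beats ÷ 5 = 12 chords.
Overall: 92 chords over 56 bars → 92/56 = 23/14 chords per bar.

23/14 chords per bar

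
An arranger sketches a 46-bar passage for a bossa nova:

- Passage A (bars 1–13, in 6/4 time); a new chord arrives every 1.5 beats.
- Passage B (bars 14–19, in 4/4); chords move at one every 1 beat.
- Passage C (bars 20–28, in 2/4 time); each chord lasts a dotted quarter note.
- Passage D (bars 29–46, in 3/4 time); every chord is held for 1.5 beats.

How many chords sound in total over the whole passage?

124 chords

A: 13 bars × 6 beats = 78 beats; 1.5 beats/chord → 52 chords.
B: 6 bars × 4 beats = 24 beats; 1 beat/chord → 24 chords.
C: 9 bars × 2 beats = 18 beats; 1.5 beats/chord → 12 chords.
D: 18 bars × 3 beats = 54 beats; 1.5 beats/chord → 36 chords.
Total: 52 + 24 + 12 + 36 = 124.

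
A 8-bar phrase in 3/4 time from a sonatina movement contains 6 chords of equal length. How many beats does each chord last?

8 bars × 3 beats/bar = 24 beats total.
24 beats ÷ 6 chords = 4 beats per chord.
(That is a whole note.)

4 beats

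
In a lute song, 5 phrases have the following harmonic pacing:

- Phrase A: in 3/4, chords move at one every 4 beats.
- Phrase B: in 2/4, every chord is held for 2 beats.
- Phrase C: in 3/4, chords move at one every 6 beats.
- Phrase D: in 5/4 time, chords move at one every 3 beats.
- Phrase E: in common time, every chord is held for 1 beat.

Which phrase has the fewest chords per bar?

A: 3/4 = 0.75 chords/bar.
B: 2/2 = 1 chord/bar.
C: 3/6 = 0.5 chords/bar.
D: 5/3 = 5/3 chords/bar.
E: 4/1 = 4 chords/bar.
Slowest is C at 0.5 chords/bar.

Phrase C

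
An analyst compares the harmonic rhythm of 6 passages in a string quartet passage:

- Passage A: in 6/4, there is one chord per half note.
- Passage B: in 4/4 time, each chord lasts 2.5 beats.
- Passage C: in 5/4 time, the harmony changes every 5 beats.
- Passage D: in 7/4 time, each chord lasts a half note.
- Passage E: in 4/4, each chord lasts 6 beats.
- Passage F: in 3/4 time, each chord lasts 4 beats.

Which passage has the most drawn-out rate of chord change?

A: 6 beats/bar ÷ 2 beats/chord = 3 chords/bar.
B: 4 beats/bar ÷ 2.5 beats/chord = 1.6 chords/bar.
C: 5 beats/bar ÷ 5 beats/chord = 1 chord/bar.
D: 7 beats/bar ÷ 2 beats/chord = 3.5 chords/bar.
E: 4 beats/bar ÷ 6 beats/chord = 2/3 chords/bar.
F: 3 beats/bar ÷ 4 beats/chord = 0.75 chords/bar.
Slowest is E at 2/3 chords/bar.

Passage E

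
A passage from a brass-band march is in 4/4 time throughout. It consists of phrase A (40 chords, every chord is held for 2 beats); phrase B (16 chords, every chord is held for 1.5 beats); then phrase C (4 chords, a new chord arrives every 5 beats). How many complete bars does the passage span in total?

31 bars

A: 40 × 2 = 80 beats = 20 bars.
B: 16 × 1.5 = 24 beats = 6 bars.
C: 4 × 5 = 20 beats = 5 bars.
Total: 20 + 6 + 5 = 31 bars.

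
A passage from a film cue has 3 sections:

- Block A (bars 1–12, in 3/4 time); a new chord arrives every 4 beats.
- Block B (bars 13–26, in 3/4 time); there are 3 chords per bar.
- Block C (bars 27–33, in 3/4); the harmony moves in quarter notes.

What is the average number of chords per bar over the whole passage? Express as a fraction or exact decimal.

24/11 chords per bar

A: 12 × 3 = 36 beats ÷ 4 = 9 chords.
B: 14 × 3 = 42 beats ÷ 1 = 42 chords.
C: 7 × 3 = 21 beats ÷ 1 = 21 chords.
Overall: 72 chords over 33 bars → 72/33 = 24/11 chords per bar.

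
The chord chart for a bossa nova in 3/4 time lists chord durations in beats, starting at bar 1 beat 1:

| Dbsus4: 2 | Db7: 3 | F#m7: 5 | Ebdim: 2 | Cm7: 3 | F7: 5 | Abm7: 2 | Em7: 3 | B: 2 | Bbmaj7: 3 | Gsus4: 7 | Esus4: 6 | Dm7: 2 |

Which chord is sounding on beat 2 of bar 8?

Beat 2 of bar 8 is beat (8−1)×3 + 2 = 23 overall.
Running totals: Dbsus4 ends at 2, Db7 ends at 5, F#m7 ends at 10, Ebdim ends at 12, Cm7 ends at 15, F7 ends at 20, Abm7 ends at 22, Em7 ends at 25.
Beat 23 falls within Em7.

Em7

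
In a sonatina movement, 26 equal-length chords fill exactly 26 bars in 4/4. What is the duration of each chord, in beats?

26 bars × 4 beats/bar = 104 beats total.
104 beats ÷ 26 chords = 4 beats per chord.
(That is a whole note.)

4 beats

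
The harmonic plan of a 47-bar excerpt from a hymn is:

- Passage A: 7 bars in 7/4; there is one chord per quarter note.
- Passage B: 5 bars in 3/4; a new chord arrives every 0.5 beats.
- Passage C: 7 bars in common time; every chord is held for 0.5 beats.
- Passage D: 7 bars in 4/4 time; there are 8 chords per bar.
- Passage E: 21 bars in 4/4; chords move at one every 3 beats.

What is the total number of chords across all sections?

A has 49 beats and chords last 1 each, so 49 chords.
B has 15 beats and chords last 0.5 each, so 30 chords.
C has 28 beats and chords last 0.5 each, so 56 chords.
D has 28 beats and chords last 0.5 each, so 56 chords.
E has 84 beats and chords last 3 each, so 28 chords.
Total: 49 + 30 + 56 + 56 + 28 = 219.

219 chords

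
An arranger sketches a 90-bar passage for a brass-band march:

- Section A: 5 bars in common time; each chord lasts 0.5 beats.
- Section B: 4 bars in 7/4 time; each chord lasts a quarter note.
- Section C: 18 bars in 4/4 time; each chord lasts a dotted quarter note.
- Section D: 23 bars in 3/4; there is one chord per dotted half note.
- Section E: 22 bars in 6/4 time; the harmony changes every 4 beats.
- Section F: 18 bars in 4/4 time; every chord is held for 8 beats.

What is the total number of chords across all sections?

A: 5·4 = 20 beats, 20/0.5 = 40 chords.
B: 4·7 = 28 beats, 28/1 = 28 chords.
C: 18·4 = 72 beats, 72/1.5 = 48 chords.
D: 23·3 = 69 beats, 69/3 = 23 chords.
E: 22·6 = 132 beats, 132/4 = 33 chords.
F: 18·4 = 72 beats, 72/8 = 9 chords.
Total: 40 + 28 + 48 + 23 + 33 + 9 = 181.

181 chords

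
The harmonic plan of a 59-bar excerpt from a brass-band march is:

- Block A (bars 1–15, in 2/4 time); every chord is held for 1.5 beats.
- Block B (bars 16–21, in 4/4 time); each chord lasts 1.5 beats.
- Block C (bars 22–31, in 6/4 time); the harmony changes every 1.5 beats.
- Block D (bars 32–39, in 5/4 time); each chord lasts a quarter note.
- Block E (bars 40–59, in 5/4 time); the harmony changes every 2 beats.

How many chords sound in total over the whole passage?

166 chords

A: 15·2 = 30 beats, 30/1.5 = 20 chords.
B: 6·4 = 24 beats, 24/1.5 = 16 chords.
C: 10·6 = 60 beats, 60/1.5 = 40 chords.
D: 8·5 = 40 beats, 40/1 = 40 chords.
E: 20·5 = 100 beats, 100/2 = 50 chords.
Total: 20 + 16 + 40 + 40 + 50 = 166.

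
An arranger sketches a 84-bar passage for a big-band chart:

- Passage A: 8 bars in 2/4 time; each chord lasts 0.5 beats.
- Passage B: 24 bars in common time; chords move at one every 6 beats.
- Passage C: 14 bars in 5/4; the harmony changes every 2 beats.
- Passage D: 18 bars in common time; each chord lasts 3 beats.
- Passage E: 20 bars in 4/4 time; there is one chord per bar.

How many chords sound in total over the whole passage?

127 chords

A has 16 beats and chords last 0.5 each, so 32 chords.
B has 96 beats and chords last 6 each, so 16 chords.
C has 70 beats and chords last 2 each, so 35 chords.
D has 72 beats and chords last 3 each, so 24 chords.
E has 80 beats and chords last 4 each, so 20 chords.
Total: 32 + 16 + 35 + 24 + 20 = 127.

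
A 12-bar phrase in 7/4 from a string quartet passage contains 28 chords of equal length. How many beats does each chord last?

3 beats

12 bars × 7 beats/bar = 84 beats total.
84 beats ÷ 28 chords = 3 beats per chord.
(That is a dotted half note.)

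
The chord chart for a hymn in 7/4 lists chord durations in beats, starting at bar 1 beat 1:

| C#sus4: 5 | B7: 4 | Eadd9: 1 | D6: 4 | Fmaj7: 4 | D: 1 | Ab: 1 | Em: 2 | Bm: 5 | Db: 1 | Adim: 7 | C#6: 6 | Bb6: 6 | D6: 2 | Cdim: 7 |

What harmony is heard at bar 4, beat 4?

Bm

Beat 4 of bar 4 is beat (4−1)×7 + 4 = 25 overall.
Running totals: C#sus4 ends at 5, B7 ends at 9, Eadd9 ends at 10, D6 ends at 14, Fmaj7 ends at 18, D ends at 19, Ab ends at 20, Em ends at 22, Bm ends at 27.
Beat 25 falls within Bm.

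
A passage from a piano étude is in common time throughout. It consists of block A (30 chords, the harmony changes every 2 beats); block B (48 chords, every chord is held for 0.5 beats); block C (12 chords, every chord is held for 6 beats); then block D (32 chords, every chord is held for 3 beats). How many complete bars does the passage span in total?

63 bars

A: 30 × 2 = 60 beats = 15 bars.
B: 48 × 0.5 = 24 beats = 6 bars.
C: 12 × 6 = 72 beats = 18 bars.
D: 32 × 3 = 96 beats = 24 bars.
Total: 15 + 6 + 18 + 24 = 63 bars.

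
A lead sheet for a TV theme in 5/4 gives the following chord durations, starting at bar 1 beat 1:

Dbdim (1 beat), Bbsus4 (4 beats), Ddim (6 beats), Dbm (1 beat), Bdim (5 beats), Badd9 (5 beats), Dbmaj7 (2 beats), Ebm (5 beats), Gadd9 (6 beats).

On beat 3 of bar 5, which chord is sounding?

Beat 3 of bar 5 is beat (5−1)×5 + 3 = 23 overall.
Running totals: Dbdim ends at 1, Bbsus4 ends at 5, Ddim ends at 11, Dbm ends at 12, Bdim ends at 17, Badd9 ends at 22, Dbmaj7 ends at 24.
Beat 23 falls within Dbmaj7.

Dbmaj7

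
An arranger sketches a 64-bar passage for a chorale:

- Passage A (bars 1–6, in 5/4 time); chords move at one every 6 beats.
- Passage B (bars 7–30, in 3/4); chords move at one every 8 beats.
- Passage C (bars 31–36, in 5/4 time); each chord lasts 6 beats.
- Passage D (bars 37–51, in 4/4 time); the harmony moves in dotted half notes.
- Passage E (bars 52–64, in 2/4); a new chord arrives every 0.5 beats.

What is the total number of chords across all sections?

91 chords

A: 6 bars × 5 beats = 30 beats; 6 beats/chord → 5 chords.
B: 24 bars × 3 beats = 72 beats; 8 beats/chord → 9 chords.
C: 6 bars × 5 beats = 30 beats; 6 beats/chord → 5 chords.
D: 15 bars × 4 beats = 60 beats; 3 beats/chord → 20 chords.
E: 13 bars × 2 beats = 26 beats; 0.5 beats/chord → 52 chords.
Total: 5 + 9 + 5 + 20 + 52 = 91.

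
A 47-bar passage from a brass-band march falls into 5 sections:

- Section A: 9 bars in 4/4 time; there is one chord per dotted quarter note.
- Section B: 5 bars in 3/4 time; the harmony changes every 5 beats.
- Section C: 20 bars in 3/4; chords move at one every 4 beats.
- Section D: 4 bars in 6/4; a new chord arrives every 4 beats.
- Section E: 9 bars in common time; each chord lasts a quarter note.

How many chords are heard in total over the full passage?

84 chords

A: 9 bars × 4 beats = 36 beats; 1.5 beats/chord → 24 chords.
B: 5 bars × 3 beats = 15 beats; 5 beats/chord → 3 chords.
C: 20 bars × 3 beats = 60 beats; 4 beats/chord → 15 chords.
D: 4 bars × 6 beats = 24 beats; 4 beats/chord → 6 chords.
E: 9 bars × 4 beats = 36 beats; 1 beat/chord → 36 chords.
Total: 24 + 3 + 15 + 6 + 36 = 84.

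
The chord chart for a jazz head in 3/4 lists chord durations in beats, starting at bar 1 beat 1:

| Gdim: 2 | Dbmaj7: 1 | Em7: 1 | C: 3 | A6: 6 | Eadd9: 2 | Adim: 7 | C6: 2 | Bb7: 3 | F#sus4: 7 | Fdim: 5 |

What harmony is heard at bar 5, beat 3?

Beat 3 of bar 5 is beat (5−1)×3 + 3 = 15 overall.
Running totals: Gdim ends at 2, Dbmaj7 ends at 3, Em7 ends at 4, C ends at 7, A6 ends at 13, Eadd9 ends at 15.
Beat 15 falls within Eadd9.

Eadd9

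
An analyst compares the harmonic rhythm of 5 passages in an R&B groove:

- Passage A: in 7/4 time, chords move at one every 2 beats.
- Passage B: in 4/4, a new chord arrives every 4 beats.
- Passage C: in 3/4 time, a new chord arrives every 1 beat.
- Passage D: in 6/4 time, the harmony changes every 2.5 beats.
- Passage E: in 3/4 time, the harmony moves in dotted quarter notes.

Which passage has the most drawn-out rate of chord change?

Passage B

A: 7 beats/bar ÷ 2 beats/chord = 3.5 chords/bar.
B: 4 beats/bar ÷ 4 beats/chord = 1 chord/bar.
C: 3 beats/bar ÷ 1 beat/chord = 3 chords/bar.
D: 6 beats/bar ÷ 2.5 beats/chord = 2.4 chords/bar.
E: 3 beats/bar ÷ 1.5 beats/chord = 2 chords/bar.
Slowest is B at 1 chords/bar.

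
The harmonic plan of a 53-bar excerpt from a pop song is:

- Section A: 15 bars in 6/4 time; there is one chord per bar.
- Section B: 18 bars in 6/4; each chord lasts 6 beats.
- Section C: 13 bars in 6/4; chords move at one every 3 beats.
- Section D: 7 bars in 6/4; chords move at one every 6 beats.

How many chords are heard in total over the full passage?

66 chords

A has 90 beats and chords last 6 each, so 15 chords.
B has 108 beats and chords last 6 each, so 18 chords.
C has 78 beats and chords last 3 each, so 26 chords.
D has 42 beats and chords last 6 each, so 7 chords.
Total: 15 + 18 + 26 + 7 = 66.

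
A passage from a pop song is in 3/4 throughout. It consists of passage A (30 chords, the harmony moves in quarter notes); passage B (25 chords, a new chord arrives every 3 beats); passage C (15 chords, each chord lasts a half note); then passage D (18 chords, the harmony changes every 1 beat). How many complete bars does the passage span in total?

A: 30 × 1 = 30 beats = 10 bars.
B: 25 × 3 = 75 beats = 25 bars.
C: 15 × 2 = 30 beats = 10 bars.
D: 18 × 1 = 18 beats = 6 bars.
Total: 10 + 25 + 10 + 6 = 51 bars.

51 bars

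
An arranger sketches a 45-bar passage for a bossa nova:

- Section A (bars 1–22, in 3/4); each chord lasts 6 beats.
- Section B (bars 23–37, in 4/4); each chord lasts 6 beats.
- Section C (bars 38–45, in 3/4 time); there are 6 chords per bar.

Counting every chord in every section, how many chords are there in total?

69 chords

A has 66 beats and chords last 6 each, so 11 chords.
B has 60 beats and chords last 6 each, so 10 chords.
C has 24 beats and chords last 0.5 each, so 48 chords.
Total: 11 + 10 + 48 = 69.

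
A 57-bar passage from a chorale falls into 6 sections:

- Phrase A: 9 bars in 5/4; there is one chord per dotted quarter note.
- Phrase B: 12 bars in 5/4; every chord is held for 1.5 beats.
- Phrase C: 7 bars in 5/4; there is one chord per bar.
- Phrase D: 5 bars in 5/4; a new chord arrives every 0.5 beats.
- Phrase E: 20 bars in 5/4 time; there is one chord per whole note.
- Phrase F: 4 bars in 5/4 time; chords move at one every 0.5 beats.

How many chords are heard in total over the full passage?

192 chords

A: 9 bars × 5 beats = 45 beats; 1.5 beats/chord → 30 chords.
B: 12 bars × 5 beats = 60 beats; 1.5 beats/chord → 40 chords.
C: 7 bars × 5 beats = 35 beats; 5 beats/chord → 7 chords.
D: 5 bars × 5 beats = 25 beats; 0.5 beats/chord → 50 chords.
E: 20 bars × 5 beats = 100 beats; 4 beats/chord → 25 chords.
F: 4 bars × 5 beats = 20 beats; 0.5 beats/chord → 40 chords.
Total: 30 + 40 + 7 + 50 + 25 + 40 = 192.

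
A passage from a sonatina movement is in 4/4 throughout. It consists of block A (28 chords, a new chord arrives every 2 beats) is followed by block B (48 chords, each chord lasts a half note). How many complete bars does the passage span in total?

A: 28 × 2 = 56 beats = 14 bars.
B: 48 × 2 = 96 beats = 24 bars.
Total: 14 + 24 = 38 bars.

38 bars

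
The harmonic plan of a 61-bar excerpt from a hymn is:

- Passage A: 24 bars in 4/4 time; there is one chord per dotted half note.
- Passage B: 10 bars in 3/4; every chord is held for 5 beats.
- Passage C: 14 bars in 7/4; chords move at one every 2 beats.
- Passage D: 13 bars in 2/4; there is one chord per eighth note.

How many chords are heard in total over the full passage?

139 chords

A has 96 beats and chords last 3 each, so 32 chords.
B has 30 beats and chords last 5 each, so 6 chords.
C has 98 beats and chords last 2 each, so 49 chords.
D has 26 beats and chords last 0.5 each, so 52 chords.
Total: 32 + 6 + 49 + 52 = 139.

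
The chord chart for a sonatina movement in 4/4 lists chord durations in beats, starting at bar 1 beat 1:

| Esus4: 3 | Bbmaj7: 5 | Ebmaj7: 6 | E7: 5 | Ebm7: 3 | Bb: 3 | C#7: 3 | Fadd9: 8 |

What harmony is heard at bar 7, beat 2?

Beat 2 of bar 7 is beat (7−1)×4 + 2 = 26 overall.
Running totals: Esus4 ends at 3, Bbmaj7 ends at 8, Ebmaj7 ends at 14, E7 ends at 19, Ebm7 ends at 22, Bb ends at 25, C#7 ends at 28.
Beat 26 falls within C#7.

C#7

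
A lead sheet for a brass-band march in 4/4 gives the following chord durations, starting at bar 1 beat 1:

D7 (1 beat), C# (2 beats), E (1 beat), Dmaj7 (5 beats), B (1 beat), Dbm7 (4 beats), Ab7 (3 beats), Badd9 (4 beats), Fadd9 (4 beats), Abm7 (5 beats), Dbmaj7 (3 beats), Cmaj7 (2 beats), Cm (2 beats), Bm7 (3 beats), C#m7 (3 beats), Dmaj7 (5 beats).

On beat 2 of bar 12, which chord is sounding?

Dmaj7

Beat 2 of bar 12 is beat (12−1)×4 + 2 = 46 overall.
Running totals: D7 ends at 1, C# ends at 3, E ends at 4, Dmaj7 ends at 9, B ends at 10, Dbm7 ends at 14, Ab7 ends at 17, Badd9 ends at 21, Fadd9 ends at 25, Abm7 ends at 30, Dbmaj7 ends at 33, Cmaj7 ends at 35, Cm ends at 37, Bm7 ends at 40, C#m7 ends at 43, Dmaj7 ends at 48.
Beat 46 falls within Dmaj7.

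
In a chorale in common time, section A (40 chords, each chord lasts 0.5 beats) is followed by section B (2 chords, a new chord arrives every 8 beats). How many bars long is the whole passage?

9 bars

A: 40 × 0.5 = 20 beats = 5 bars.
B: 2 × 8 = 16 beats = 4 bars.
Total: 5 + 4 = 9 bars.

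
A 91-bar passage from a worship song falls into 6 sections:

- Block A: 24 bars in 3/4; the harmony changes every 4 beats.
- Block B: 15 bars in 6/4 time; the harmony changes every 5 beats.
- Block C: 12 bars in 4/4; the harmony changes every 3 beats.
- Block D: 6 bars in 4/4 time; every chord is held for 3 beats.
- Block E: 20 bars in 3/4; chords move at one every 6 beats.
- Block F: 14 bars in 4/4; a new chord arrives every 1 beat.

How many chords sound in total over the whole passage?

126 chords

A: 24·3 = 72 beats, 72/4 = 18 chords.
B: 15·6 = 90 beats, 90/5 = 18 chords.
C: 12·4 = 48 beats, 48/3 = 16 chords.
D: 6·4 = 24 beats, 24/3 = 8 chords.
E: 20·3 = 60 beats, 60/6 = 10 chords.
F: 14·4 = 56 beats, 56/1 = 56 chords.
Total: 18 + 18 + 16 + 8 + 10 + 56 = 126.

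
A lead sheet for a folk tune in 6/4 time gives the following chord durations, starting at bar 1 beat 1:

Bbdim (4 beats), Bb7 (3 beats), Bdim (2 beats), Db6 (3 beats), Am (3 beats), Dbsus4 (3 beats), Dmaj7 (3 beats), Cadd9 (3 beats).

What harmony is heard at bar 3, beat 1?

Beat 1 of bar 3 is beat (3−1)×6 + 1 = 13 overall.
Running totals: Bbdim ends at 4, Bb7 ends at 7, Bdim ends at 9, Db6 ends at 12, Am ends at 15.
Beat 13 falls within Am.

Am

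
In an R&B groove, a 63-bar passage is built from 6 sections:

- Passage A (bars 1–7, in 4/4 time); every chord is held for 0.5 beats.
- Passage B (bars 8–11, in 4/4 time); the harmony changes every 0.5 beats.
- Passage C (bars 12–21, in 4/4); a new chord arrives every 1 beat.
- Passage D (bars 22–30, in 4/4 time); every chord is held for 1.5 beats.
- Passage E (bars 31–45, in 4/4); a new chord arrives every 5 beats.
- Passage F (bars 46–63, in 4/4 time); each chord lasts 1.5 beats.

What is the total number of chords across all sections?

212 chords

A has 28 beats and chords last 0.5 each, so 56 chords.
B has 16 beats and chords last 0.5 each, so 32 chords.
C has 40 beats and chords last 1 each, so 40 chords.
D has 36 beats and chords last 1.5 each, so 24 chords.
E has 60 beats and chords last 5 each, so 12 chords.
F has 72 beats and chords last 1.5 each, so 48 chords.
Total: 56 + 32 + 40 + 24 + 12 + 48 = 212.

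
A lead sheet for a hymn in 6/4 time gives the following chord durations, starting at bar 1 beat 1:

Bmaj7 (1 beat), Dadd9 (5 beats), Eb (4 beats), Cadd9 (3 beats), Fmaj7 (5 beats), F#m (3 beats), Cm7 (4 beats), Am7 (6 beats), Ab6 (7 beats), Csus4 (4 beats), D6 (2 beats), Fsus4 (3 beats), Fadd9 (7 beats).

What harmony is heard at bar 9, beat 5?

Fadd9

Beat 5 of bar 9 is beat (9−1)×6 + 5 = 53 overall.
Running totals: Bmaj7 ends at 1, Dadd9 ends at 6, Eb ends at 10, Cadd9 ends at 13, Fmaj7 ends at 18, F#m ends at 21, Cm7 ends at 25, Am7 ends at 31, Ab6 ends at 38, Csus4 ends at 42, D6 ends at 44, Fsus4 ends at 47, Fadd9 ends at 54.
Beat 53 falls within Fadd9.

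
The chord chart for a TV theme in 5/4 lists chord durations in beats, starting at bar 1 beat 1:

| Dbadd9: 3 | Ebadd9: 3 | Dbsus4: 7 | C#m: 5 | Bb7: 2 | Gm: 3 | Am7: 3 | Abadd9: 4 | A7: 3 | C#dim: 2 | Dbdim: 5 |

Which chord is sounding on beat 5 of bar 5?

Am7

Beat 5 of bar 5 is beat (5−1)×5 + 5 = 25 overall.
Running totals: Dbadd9 ends at 3, Ebadd9 ends at 6, Dbsus4 ends at 13, C#m ends at 18, Bb7 ends at 20, Gm ends at 23, Am7 ends at 26.
Beat 25 falls within Am7.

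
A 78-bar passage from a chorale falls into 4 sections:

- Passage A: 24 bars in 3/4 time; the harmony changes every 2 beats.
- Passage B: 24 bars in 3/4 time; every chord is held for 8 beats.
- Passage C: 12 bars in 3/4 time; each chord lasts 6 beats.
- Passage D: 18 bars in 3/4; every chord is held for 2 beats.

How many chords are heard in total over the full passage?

A: 24 bars × 3 beats = 72 beats; 2 beats/chord → 36 chords.
B: 24 bars × 3 beats = 72 beats; 8 beats/chord → 9 chords.
C: 12 bars × 3 beats = 36 beats; 6 beats/chord → 6 chords.
D: 18 bars × 3 beats = 54 beats; 2 beats/chord → 27 chords.
Total: 36 + 9 + 6 + 27 = 78.

78 chords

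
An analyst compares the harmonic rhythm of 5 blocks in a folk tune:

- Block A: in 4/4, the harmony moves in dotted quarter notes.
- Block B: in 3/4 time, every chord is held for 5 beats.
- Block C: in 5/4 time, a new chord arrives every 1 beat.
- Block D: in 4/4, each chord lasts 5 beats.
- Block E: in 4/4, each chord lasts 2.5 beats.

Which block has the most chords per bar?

A: 4 beats/bar ÷ 1.5 beats/chord = 8/3 chords/bar.
B: 3 beats/bar ÷ 5 beats/chord = 0.6 chords/bar.
C: 5 beats/bar ÷ 1 beat/chord = 5 chords/bar.
D: 4 beats/bar ÷ 5 beats/chord = 0.8 chords/bar.
E: 4 beats/bar ÷ 2.5 beats/chord = 1.6 chords/bar.
Fastest is C at 5 chords/bar.

Block C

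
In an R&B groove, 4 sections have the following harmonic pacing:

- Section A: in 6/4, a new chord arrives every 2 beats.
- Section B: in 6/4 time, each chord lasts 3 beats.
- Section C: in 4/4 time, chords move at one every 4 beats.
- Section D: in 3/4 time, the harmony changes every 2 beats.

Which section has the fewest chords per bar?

Section C

A: 6 beats/bar ÷ 2 beats/chord = 3 chords/bar.
B: 6 beats/bar ÷ 3 beats/chord = 2 chords/bar.
C: 4 beats/bar ÷ 4 beats/chord = 1 chord/bar.
D: 3 beats/bar ÷ 2 beats/chord = 1.5 chords/bar.
Slowest is C at 1 chords/bar.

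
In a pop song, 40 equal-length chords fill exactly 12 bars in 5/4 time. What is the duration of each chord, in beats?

1.5 beats

12 bars × 5 beats/bar = 60 beats total.
60 beats ÷ 40 chords = 1.5 beats per chord.
(That is a dotted quarter note.)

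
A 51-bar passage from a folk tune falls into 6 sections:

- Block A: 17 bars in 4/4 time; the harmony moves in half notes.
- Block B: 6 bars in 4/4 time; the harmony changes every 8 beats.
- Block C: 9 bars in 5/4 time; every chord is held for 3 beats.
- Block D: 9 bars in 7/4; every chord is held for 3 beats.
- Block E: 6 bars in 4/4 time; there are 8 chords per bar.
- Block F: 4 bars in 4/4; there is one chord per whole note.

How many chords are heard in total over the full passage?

A: 17·4 = 68 beats, 68/2 = 34 chords.
B: 6·4 = 24 beats, 24/8 = 3 chords.
C: 9·5 = 45 beats, 45/3 = 15 chords.
D: 9·7 = 63 beats, 63/3 = 21 chords.
E: 6·4 = 24 beats, 24/0.5 = 48 chords.
F: 4·4 = 16 beats, 16/4 = 4 chords.
Total: 34 + 3 + 15 + 21 + 48 + 4 = 125.

125 chords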